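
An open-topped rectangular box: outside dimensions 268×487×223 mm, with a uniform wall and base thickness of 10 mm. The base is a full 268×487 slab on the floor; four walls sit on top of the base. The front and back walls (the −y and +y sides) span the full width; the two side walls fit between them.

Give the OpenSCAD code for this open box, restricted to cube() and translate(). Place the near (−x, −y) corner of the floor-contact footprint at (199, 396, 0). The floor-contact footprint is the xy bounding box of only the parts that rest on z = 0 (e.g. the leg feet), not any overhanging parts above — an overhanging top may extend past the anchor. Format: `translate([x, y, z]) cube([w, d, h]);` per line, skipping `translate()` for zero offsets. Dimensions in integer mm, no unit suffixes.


translate([199, 396, 0]) cube([268, 487, 10]);
translate([199, 396, 10]) cube([268, 10, 213]);
translate([199, 873, 10]) cube([268, 10, 213]);
translate([199, 406, 10]) cube([10, 467, 213]);
translate([457, 406, 10]) cube([10, 467, 213]);


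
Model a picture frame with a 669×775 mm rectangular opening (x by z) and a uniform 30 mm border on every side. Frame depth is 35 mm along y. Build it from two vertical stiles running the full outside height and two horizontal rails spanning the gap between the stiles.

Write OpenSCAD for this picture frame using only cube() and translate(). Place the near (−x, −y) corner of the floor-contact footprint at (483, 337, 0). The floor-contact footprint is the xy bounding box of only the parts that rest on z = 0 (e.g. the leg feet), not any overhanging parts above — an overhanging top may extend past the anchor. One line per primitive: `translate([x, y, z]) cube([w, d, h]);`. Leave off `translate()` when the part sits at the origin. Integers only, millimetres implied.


translate([483, 337, 0]) cube([30, 35, 835]);
translate([1182, 337, 0]) cube([30, 35, 835]);
translate([513, 337, 0]) cube([669, 35, 30]);
translate([513, 337, 805]) cube([669, 35, 30]);


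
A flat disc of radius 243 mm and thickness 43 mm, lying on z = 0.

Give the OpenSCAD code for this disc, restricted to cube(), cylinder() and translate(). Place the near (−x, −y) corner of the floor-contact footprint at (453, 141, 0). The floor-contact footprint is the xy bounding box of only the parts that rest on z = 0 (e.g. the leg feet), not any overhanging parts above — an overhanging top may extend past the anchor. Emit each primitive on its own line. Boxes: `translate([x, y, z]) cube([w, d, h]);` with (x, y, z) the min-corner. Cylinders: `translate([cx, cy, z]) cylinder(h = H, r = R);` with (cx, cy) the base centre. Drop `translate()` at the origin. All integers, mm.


translate([696, 384, 0]) cylinder(h = 43, r = 243);


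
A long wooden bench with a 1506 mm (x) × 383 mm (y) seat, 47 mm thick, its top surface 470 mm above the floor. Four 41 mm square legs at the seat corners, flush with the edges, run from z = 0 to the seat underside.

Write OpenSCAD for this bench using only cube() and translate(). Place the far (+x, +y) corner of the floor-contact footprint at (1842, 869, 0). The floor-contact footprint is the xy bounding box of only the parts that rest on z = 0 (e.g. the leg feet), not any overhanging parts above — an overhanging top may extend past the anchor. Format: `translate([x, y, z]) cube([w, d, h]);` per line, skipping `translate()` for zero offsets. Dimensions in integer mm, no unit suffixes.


// leg_h = 470 − 47 = 423
translate([336, 486, 423]) cube([1506, 383, 47]);
translate([336, 486, 0]) cube([41, 41, 423]);
translate([336, 828, 0]) cube([41, 41, 423]);
translate([1801, 486, 0]) cube([41, 41, 423]);
translate([1801, 828, 0]) cube([41, 41, 423]);


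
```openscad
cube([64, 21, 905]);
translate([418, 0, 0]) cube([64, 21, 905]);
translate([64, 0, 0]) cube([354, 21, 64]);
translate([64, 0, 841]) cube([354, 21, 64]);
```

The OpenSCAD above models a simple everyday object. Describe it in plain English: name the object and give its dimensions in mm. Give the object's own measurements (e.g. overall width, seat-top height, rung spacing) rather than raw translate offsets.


A rectangular picture frame lying in the x–z plane (depth along y). The opening is 354 mm wide (x) by 777 mm tall (z), surrounded by a border 64 mm wide on all four sides. The frame is 21 mm deep and is made of two full-height vertical stiles with two horizontal rails fitted between them.


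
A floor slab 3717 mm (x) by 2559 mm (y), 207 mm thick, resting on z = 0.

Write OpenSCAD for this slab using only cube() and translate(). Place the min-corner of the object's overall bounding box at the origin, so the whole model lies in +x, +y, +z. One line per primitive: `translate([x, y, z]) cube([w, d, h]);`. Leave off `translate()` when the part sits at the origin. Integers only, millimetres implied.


cube([3717, 2559, 207]);


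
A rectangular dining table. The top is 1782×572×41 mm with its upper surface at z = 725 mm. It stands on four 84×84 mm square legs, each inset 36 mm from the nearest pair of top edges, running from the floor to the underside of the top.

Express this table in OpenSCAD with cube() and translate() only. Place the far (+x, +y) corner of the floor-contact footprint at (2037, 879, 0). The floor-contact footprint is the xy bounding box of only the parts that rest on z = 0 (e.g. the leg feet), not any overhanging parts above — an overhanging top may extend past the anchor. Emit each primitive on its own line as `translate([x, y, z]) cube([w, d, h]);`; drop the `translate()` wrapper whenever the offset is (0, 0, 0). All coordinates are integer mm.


translate([291, 343, 684]) cube([1782, 572, 41]);
translate([327, 379, 0]) cube([84, 84, 684]);
translate([1953, 379, 0]) cube([84, 84, 684]);
translate([327, 795, 0]) cube([84, 84, 684]);
translate([1953, 795, 0]) cube([84, 84, 684]);


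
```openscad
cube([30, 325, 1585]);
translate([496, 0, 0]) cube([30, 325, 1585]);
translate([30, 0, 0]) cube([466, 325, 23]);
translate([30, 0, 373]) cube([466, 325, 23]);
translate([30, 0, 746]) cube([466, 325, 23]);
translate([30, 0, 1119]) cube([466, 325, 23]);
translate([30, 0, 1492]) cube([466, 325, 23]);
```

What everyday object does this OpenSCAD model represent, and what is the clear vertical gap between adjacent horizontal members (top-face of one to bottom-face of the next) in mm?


A bookshelf. The clear shelf gap is 350 mm.

Two tall side panels with 5 horizontal boards between them — a bookshelf. The first two shelf undersides are at z = 0 and z = 373; with shelf thickness 23, the clear gap is 373 − 0 − 23 = 350 mm.


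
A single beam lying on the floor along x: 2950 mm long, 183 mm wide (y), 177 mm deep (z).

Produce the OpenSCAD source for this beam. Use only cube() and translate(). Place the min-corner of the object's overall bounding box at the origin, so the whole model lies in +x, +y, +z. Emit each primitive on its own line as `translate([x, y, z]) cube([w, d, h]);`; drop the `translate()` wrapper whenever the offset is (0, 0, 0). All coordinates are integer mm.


cube([2950, 183, 177]);


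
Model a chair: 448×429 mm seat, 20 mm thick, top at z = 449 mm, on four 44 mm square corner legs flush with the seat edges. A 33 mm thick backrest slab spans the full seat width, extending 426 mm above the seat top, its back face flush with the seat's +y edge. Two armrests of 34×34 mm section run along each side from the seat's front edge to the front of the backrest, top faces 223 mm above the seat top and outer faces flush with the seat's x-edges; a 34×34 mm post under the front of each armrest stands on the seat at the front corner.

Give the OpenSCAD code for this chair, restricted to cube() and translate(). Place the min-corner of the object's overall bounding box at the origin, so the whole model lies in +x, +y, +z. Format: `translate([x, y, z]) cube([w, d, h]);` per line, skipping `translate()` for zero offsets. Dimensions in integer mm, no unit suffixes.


translate([0, 0, 429]) cube([448, 429, 20]);
cube([44, 44, 429]);
translate([404, 0, 0]) cube([44, 44, 429]);
translate([0, 385, 0]) cube([44, 44, 429]);
translate([404, 385, 0]) cube([44, 44, 429]);
translate([0, 396, 449]) cube([448, 33, 426]);
translate([0, 0, 638]) cube([34, 396, 34]);
translate([414, 0, 638]) cube([34, 396, 34]);
translate([0, 0, 449]) cube([34, 34, 189]);
translate([414, 0, 449]) cube([34, 34, 189]);


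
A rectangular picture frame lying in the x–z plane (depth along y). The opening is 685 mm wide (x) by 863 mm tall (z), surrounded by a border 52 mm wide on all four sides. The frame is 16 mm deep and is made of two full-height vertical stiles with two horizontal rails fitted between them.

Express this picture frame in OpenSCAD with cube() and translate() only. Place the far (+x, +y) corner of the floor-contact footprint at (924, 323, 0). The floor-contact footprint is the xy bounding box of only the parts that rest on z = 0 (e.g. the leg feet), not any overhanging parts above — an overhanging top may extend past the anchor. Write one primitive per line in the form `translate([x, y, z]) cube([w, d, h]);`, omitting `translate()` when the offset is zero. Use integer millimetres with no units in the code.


translate([135, 307, 0]) cube([52, 16, 967]);
translate([872, 307, 0]) cube([52, 16, 967]);
translate([187, 307, 0]) cube([685, 16, 52]);
translate([187, 307, 915]) cube([685, 16, 52]);


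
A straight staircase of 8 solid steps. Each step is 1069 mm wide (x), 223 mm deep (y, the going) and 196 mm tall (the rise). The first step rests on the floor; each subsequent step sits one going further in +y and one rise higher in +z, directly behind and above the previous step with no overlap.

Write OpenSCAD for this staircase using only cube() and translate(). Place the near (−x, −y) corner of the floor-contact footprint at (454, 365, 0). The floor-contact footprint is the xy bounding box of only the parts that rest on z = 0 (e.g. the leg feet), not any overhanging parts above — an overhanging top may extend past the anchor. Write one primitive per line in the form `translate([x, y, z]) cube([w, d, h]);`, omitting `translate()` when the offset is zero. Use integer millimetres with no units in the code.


translate([454, 365, 0]) cube([1069, 223, 196]);
translate([454, 588, 196]) cube([1069, 223, 196]);
translate([454, 811, 392]) cube([1069, 223, 196]);
translate([454, 1034, 588]) cube([1069, 223, 196]);
translate([454, 1257, 784]) cube([1069, 223, 196]);
translate([454, 1480, 980]) cube([1069, 223, 196]);
translate([454, 1703, 1176]) cube([1069, 223, 196]);
translate([454, 1926, 1372]) cube([1069, 223, 196]);


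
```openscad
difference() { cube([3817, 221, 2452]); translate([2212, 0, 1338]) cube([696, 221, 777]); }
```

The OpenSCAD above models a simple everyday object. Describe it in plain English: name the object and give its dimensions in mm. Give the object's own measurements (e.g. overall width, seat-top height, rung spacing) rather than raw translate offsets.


A wall 3817 mm long (x), 221 mm thick (y), 2452 mm tall, with a rectangular window opening cut through it. The opening is 696 mm wide and 777 mm tall; its sill is at z = 1338 mm and its near (−x) edge is 2212 mm from the wall's −x end. The opening passes through the full wall thickness.


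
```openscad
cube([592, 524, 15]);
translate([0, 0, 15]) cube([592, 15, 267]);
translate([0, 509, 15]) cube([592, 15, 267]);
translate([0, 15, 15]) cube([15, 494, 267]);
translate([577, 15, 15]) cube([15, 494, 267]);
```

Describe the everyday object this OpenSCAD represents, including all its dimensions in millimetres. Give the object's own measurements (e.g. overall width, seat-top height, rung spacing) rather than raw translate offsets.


An open-topped rectangular box: outside dimensions 592×524×282 mm, with a uniform wall and base thickness of 15 mm. The base is a full 592×524 slab on the floor; four walls sit on top of the base. The front and back walls (the −y and +y sides) span the full width; the two side walls fit between them.


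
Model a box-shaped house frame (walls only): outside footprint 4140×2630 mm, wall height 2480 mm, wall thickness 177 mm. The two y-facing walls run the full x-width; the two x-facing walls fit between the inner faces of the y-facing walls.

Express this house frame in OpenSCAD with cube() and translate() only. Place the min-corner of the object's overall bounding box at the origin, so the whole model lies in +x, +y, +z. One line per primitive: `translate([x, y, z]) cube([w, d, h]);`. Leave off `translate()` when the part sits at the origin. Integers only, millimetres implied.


cube([4140, 177, 2480]);
translate([0, 2453, 0]) cube([4140, 177, 2480]);
translate([0, 177, 0]) cube([177, 2276, 2480]);
translate([3963, 177, 0]) cube([177, 2276, 2480]);


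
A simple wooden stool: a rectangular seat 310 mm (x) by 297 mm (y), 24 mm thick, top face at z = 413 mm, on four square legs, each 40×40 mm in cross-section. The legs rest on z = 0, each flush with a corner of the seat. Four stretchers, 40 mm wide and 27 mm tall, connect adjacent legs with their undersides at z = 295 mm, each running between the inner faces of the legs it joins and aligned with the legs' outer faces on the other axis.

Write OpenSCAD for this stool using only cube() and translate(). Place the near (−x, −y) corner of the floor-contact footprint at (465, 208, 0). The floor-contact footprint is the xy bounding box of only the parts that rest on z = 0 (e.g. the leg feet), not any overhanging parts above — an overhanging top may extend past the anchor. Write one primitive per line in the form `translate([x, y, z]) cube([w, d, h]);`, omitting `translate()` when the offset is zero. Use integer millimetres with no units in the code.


// leg_h = 413 - 24 = 389
// stretcher span = 310 - 2*40 = 230
translate([465, 208, 389]) cube([310, 297, 24]);
translate([465, 208, 0]) cube([40, 40, 389]);
translate([735, 208, 0]) cube([40, 40, 389]);
translate([465, 465, 0]) cube([40, 40, 389]);
translate([735, 465, 0]) cube([40, 40, 389]);
translate([505, 208, 295]) cube([230, 40, 27]);
translate([505, 465, 295]) cube([230, 40, 27]);
translate([465, 248, 295]) cube([40, 217, 27]);
translate([735, 248, 295]) cube([40, 217, 27]);


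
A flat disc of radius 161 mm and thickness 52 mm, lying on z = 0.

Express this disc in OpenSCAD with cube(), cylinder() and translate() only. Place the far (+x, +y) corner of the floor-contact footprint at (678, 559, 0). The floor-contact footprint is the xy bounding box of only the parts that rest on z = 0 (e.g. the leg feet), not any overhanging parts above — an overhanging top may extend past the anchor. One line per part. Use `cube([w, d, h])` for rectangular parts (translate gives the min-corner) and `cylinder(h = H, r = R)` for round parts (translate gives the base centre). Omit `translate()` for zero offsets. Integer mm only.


translate([517, 398, 0]) cylinder(h = 52, r = 161);


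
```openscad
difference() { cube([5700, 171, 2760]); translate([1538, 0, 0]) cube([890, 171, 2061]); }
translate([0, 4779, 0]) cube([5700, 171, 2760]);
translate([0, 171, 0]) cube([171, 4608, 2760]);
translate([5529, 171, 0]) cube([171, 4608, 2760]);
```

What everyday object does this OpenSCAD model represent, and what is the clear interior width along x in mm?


A single room. The interior width is 5358 mm.

Four walls enclosing a rectangle with a door in the front wall — a room. Outside width 5700 minus two 171 mm walls gives 5358 mm.


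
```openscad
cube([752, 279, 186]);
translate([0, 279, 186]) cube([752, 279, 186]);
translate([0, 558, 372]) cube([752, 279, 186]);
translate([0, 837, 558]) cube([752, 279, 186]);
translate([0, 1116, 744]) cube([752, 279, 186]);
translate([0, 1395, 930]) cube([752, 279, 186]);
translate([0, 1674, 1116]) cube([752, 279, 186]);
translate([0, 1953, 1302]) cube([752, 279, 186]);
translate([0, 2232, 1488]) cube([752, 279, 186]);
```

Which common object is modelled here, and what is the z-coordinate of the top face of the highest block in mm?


A staircase. The total rise is 1674 mm.

9 identical blocks, each offset up and back from the previous — a staircase. Each step is 186 mm tall and there are 9 of them, so the total rise is 9 × 186 = 1674 mm.


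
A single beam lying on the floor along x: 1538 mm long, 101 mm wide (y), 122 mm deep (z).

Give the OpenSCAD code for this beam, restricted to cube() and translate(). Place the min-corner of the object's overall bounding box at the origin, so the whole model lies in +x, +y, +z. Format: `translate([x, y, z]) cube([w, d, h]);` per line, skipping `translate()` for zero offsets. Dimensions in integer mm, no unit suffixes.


cube([1538, 101, 122]);


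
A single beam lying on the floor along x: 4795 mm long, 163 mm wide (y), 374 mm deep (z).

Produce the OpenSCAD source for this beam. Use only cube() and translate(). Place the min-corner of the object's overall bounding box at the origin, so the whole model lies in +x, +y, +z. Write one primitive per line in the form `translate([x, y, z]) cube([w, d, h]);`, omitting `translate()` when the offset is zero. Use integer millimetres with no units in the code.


cube([4795, 163, 374]);


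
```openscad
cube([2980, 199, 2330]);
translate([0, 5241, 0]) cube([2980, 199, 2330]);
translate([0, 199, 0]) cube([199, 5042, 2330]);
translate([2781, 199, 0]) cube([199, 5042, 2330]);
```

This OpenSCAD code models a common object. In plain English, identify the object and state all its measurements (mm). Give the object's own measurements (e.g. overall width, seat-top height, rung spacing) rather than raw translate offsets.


The wall frame of a small rectangular building: four walls, each 2330 mm tall and 199 mm thick, enclosing a footprint 2980 mm (x) by 5440 mm (y) outside-to-outside, with no floor or roof. The front and back walls (the −y and +y sides) span the full width; the two side walls fit between them.


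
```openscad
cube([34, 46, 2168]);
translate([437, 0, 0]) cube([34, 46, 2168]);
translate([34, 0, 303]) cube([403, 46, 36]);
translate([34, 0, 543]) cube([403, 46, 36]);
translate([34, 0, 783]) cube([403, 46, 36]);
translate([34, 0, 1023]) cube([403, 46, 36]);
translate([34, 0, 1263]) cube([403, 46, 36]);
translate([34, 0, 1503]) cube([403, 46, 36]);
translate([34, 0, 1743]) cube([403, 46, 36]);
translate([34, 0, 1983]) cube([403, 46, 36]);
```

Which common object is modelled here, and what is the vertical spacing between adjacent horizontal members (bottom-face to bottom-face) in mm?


A ladder. The rung spacing is 240 mm.

Two tall 34×46 posts with 8 short bars between them — a ladder. Adjacent rungs sit at z = 303 and z = 543, so the spacing is 543 − 303 = 240 mm.


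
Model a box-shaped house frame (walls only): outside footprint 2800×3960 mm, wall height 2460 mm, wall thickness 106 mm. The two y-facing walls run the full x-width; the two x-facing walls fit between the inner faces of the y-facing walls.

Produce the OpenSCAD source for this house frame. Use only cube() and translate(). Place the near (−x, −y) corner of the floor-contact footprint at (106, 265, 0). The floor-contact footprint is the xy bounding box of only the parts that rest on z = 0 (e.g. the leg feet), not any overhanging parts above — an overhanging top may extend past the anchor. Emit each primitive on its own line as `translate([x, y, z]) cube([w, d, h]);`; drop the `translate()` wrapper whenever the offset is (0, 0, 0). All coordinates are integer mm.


translate([106, 265, 0]) cube([2800, 106, 2460]);
translate([106, 4119, 0]) cube([2800, 106, 2460]);
translate([106, 371, 0]) cube([106, 3748, 2460]);
translate([2800, 371, 0]) cube([106, 3748, 2460]);


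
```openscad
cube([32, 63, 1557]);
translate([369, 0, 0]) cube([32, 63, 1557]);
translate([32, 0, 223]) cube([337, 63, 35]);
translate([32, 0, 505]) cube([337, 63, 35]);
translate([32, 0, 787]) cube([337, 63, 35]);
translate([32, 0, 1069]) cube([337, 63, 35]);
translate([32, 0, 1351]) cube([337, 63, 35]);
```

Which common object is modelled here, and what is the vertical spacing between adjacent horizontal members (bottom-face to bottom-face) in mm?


A ladder. The rung spacing is 282 mm.

Two tall 32×63 posts with 5 short bars between them — a ladder. Adjacent rungs sit at z = 223 and z = 505, so the spacing is 505 − 223 = 282 mm.


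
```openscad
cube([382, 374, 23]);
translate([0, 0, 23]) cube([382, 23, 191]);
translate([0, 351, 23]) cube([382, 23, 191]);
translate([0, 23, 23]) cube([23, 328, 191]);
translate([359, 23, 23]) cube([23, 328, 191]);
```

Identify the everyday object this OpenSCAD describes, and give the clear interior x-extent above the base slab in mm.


An open box. The internal width is 336 mm.

A 382×374 base slab with four walls standing on it — an open box. The base is 382 mm wide and the walls are 23 mm thick, so the internal width is 382 − 2 × 23 = 336 mm.


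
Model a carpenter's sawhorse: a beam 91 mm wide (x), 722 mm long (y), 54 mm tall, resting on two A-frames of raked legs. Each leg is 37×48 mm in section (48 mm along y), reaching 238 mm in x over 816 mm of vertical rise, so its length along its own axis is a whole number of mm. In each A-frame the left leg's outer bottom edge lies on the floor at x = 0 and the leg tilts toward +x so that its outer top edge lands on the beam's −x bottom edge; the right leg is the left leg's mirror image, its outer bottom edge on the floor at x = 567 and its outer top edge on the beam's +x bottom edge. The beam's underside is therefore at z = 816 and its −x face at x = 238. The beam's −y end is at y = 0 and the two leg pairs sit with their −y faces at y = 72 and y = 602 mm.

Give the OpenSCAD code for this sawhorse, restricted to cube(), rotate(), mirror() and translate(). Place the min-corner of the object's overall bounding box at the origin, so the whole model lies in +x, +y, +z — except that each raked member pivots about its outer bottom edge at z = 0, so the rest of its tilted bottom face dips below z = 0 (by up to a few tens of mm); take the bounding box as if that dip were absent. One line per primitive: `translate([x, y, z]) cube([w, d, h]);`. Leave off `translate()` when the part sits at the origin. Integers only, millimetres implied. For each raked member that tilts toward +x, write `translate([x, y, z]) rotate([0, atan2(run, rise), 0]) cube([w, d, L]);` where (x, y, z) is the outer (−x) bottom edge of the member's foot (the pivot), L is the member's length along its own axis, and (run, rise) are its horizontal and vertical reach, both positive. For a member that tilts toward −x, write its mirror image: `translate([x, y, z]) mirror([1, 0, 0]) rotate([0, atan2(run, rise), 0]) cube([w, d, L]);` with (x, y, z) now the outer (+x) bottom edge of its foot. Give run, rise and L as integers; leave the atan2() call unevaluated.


translate([238, 0, 816]) cube([91, 722, 54]);
translate([0, 72, 0]) rotate([0, atan2(238, 816), 0]) cube([37, 48, 850]);
translate([567, 72, 0]) mirror([1, 0, 0]) rotate([0, atan2(238, 816), 0]) cube([37, 48, 850]);
translate([0, 602, 0]) rotate([0, atan2(238, 816), 0]) cube([37, 48, 850]);
translate([567, 602, 0]) mirror([1, 0, 0]) rotate([0, atan2(238, 816), 0]) cube([37, 48, 850]);


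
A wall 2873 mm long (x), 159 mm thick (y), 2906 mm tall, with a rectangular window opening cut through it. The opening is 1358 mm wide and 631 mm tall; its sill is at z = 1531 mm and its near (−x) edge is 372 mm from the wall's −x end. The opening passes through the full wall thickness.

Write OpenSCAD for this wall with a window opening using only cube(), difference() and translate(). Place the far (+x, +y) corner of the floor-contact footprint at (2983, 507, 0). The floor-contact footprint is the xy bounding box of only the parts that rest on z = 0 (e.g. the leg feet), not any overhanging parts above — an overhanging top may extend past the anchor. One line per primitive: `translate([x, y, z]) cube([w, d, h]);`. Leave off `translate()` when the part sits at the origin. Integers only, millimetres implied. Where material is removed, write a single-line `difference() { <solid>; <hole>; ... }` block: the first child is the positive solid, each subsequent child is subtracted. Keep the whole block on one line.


difference() { translate([110, 348, 0]) cube([2873, 159, 2906]); translate([482, 348, 1531]) cube([1358, 159, 631]); }


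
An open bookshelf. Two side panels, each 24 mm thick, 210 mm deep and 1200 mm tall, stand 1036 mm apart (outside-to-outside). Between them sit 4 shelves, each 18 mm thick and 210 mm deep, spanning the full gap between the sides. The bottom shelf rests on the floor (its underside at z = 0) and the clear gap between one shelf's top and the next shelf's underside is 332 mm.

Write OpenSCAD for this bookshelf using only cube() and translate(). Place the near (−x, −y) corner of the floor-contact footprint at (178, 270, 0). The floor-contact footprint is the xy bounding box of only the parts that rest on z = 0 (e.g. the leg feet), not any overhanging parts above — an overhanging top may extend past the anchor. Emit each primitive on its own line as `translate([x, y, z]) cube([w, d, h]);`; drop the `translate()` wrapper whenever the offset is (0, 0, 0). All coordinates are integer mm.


translate([178, 270, 0]) cube([24, 210, 1200]);
translate([1190, 270, 0]) cube([24, 210, 1200]);
translate([202, 270, 0]) cube([988, 210, 18]);
translate([202, 270, 350]) cube([988, 210, 18]);
translate([202, 270, 700]) cube([988, 210, 18]);
translate([202, 270, 1050]) cube([988, 210, 18]);


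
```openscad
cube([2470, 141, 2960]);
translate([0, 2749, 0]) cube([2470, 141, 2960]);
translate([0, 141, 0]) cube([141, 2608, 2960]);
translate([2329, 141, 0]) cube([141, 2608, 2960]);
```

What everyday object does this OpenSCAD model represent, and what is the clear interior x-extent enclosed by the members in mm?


A house (or room) frame. The interior width is 2188 mm.

Four 2960 mm walls enclosing a rectangle with no floor or roof — a room or house frame. Outside width is 2470 mm and wall thickness is 141 mm, so the interior width is 2470 − 2 × 141 = 2188 mm.


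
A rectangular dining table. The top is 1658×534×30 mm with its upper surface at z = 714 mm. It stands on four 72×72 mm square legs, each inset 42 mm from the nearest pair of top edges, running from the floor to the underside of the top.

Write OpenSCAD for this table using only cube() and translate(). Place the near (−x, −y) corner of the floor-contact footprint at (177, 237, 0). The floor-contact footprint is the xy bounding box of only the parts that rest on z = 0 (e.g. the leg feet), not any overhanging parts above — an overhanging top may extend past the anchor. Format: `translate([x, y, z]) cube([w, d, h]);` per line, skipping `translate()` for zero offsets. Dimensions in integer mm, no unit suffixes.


translate([135, 195, 684]) cube([1658, 534, 30]);
translate([177, 237, 0]) cube([72, 72, 684]);
translate([1679, 237, 0]) cube([72, 72, 684]);
translate([177, 615, 0]) cube([72, 72, 684]);
translate([1679, 615, 0]) cube([72, 72, 684]);


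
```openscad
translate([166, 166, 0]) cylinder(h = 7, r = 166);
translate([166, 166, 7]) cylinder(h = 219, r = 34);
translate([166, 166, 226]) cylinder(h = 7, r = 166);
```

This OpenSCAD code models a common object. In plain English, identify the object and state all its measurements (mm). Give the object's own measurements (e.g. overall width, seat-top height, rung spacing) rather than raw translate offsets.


A spool: two coaxial disc flanges of radius 166 mm and thickness 7 mm, joined by a core cylinder of radius 34 mm and height 219 mm. The lower flange rests on z = 0 and the three cylinders share a vertical axis.


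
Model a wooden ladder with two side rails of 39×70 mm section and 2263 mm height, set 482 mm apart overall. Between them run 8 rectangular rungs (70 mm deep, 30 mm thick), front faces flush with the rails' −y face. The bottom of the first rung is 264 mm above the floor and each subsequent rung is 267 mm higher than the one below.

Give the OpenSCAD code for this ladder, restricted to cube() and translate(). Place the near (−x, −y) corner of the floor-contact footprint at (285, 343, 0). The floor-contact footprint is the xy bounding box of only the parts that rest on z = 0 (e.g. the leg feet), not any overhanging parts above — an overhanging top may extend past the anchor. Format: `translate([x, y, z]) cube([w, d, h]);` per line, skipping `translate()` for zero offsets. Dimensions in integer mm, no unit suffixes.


translate([285, 343, 0]) cube([39, 70, 2263]);
translate([728, 343, 0]) cube([39, 70, 2263]);
translate([324, 343, 264]) cube([404, 70, 30]);
translate([324, 343, 531]) cube([404, 70, 30]);
translate([324, 343, 798]) cube([404, 70, 30]);
translate([324, 343, 1065]) cube([404, 70, 30]);
translate([324, 343, 1332]) cube([404, 70, 30]);
translate([324, 343, 1599]) cube([404, 70, 30]);
translate([324, 343, 1866]) cube([404, 70, 30]);
translate([324, 343, 2133]) cube([404, 70, 30]);


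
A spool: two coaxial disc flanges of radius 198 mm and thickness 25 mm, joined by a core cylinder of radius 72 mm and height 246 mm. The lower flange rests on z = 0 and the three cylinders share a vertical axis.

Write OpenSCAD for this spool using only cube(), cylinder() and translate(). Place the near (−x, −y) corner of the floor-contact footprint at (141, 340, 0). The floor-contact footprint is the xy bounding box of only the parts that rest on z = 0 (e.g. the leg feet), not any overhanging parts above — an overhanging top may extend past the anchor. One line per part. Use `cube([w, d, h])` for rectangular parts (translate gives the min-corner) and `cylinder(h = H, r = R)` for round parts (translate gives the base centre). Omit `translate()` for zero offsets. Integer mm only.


translate([339, 538, 0]) cylinder(h = 25, r = 198);
translate([339, 538, 25]) cylinder(h = 246, r = 72);
translate([339, 538, 271]) cylinder(h = 25, r = 198);


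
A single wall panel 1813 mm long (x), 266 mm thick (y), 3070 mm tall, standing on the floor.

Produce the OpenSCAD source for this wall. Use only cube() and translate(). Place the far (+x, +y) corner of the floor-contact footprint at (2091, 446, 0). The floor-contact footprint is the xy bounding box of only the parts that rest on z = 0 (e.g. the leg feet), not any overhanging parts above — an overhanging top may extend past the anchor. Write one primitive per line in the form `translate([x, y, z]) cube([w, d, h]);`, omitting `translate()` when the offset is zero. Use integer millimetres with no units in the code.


translate([278, 180, 0]) cube([1813, 266, 3070]);


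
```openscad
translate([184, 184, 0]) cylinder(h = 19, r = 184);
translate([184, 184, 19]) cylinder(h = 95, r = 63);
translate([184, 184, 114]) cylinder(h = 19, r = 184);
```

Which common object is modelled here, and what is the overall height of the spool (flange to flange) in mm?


A spool. The overall height is 133 mm.

Three coaxial cylinders, large–small–large — a spool. Two 19 mm flanges and a 95 mm core give 19 + 95 + 19 = 133 mm.


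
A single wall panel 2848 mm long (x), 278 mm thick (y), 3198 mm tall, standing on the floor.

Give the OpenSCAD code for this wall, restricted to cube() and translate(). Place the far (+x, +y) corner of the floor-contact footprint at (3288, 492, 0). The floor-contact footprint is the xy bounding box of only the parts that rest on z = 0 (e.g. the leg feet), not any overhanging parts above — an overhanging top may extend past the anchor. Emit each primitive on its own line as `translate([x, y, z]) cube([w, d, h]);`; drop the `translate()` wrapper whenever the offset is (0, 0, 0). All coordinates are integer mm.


translate([440, 214, 0]) cube([2848, 278, 3198]);


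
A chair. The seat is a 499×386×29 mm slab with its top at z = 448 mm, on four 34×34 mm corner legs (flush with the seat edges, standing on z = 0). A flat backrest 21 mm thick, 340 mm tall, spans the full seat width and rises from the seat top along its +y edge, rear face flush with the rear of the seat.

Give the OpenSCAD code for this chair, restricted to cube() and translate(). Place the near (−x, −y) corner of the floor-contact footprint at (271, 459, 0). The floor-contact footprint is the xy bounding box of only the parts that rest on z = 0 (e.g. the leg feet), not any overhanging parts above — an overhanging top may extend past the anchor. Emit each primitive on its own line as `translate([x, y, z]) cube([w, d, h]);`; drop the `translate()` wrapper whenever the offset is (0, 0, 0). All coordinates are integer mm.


translate([271, 459, 419]) cube([499, 386, 29]);
translate([271, 459, 0]) cube([34, 34, 419]);
translate([736, 459, 0]) cube([34, 34, 419]);
translate([271, 811, 0]) cube([34, 34, 419]);
translate([736, 811, 0]) cube([34, 34, 419]);
translate([271, 824, 448]) cube([499, 21, 340]);


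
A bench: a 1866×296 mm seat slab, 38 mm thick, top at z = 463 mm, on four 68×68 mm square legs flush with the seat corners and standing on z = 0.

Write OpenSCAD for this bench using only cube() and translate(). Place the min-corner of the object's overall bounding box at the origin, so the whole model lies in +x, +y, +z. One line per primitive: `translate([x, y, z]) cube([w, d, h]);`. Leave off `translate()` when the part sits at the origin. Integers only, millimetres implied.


translate([0, 0, 425]) cube([1866, 296, 38]);
cube([68, 68, 425]);
translate([0, 228, 0]) cube([68, 68, 425]);
translate([1798, 0, 0]) cube([68, 68, 425]);
translate([1798, 228, 0]) cube([68, 68, 425]);


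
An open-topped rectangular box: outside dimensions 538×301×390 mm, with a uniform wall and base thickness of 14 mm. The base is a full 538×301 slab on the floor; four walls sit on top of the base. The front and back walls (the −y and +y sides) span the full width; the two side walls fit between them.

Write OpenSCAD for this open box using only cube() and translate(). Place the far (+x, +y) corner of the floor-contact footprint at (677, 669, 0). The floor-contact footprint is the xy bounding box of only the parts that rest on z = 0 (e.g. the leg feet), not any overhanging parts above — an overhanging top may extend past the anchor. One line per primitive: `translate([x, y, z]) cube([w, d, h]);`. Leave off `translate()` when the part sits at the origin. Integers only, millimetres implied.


translate([139, 368, 0]) cube([538, 301, 14]);
translate([139, 368, 14]) cube([538, 14, 376]);
translate([139, 655, 14]) cube([538, 14, 376]);
translate([139, 382, 14]) cube([14, 273, 376]);
translate([663, 382, 14]) cube([14, 273, 376]);


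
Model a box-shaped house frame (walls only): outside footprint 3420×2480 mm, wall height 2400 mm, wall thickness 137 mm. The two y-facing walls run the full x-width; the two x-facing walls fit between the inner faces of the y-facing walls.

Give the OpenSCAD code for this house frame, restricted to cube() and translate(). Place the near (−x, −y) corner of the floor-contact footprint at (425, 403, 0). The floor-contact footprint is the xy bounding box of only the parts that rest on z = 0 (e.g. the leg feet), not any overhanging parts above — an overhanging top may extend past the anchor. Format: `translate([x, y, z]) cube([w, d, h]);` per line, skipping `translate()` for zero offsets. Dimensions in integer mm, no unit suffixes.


translate([425, 403, 0]) cube([3420, 137, 2400]);
translate([425, 2746, 0]) cube([3420, 137, 2400]);
translate([425, 540, 0]) cube([137, 2206, 2400]);
translate([3708, 540, 0]) cube([137, 2206, 2400]);


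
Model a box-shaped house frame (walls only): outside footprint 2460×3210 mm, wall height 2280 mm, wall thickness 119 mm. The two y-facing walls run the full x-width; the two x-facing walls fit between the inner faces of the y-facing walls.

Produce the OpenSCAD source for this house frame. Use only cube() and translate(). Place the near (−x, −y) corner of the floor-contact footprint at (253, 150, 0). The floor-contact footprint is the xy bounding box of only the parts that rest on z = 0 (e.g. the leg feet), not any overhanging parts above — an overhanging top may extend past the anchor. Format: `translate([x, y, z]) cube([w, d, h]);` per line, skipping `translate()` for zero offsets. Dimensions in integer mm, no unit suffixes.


translate([253, 150, 0]) cube([2460, 119, 2280]);
translate([253, 3241, 0]) cube([2460, 119, 2280]);
translate([253, 269, 0]) cube([119, 2972, 2280]);
translate([2594, 269, 0]) cube([119, 2972, 2280]);


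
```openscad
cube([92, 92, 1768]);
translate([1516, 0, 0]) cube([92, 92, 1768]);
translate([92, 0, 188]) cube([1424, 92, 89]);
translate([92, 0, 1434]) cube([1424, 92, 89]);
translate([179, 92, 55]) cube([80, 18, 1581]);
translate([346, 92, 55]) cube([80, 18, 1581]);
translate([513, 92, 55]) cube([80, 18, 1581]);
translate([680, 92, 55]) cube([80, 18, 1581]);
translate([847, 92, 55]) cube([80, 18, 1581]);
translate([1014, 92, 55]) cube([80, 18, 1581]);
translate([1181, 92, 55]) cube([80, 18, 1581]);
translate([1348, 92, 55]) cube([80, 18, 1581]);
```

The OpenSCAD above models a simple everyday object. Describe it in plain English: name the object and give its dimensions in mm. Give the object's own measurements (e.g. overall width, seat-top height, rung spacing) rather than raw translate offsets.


A fence section. Two 92×92 mm posts, 1768 mm tall, stand on the floor with a clear span of 1424 mm between their inner faces. Two horizontal rails of 92×89 mm section span the gap between the posts with their undersides at z = 188 mm and z = 1434 mm, flush with the posts' −y face. 8 pickets, each 80 mm wide, 18 mm thick and 1581 mm tall, are fixed to the +y face of the rails with their bottoms at z = 55 mm, spaced across the span with a 87 mm gap after the −x post and between neighbouring pickets, with 88 mm left before the +x post.


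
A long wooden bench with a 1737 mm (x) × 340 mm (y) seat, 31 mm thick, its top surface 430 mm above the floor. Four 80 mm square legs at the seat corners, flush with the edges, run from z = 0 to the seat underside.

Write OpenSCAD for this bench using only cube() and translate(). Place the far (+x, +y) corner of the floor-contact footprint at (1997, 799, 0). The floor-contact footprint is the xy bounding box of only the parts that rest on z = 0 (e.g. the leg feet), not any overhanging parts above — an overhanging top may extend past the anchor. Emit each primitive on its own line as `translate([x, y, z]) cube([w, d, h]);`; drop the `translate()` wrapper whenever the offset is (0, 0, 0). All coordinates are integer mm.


// leg_h = 430 − 31 = 399
translate([260, 459, 399]) cube([1737, 340, 31]);
translate([260, 459, 0]) cube([80, 80, 399]);
translate([260, 719, 0]) cube([80, 80, 399]);
translate([1917, 459, 0]) cube([80, 80, 399]);
translate([1917, 719, 0]) cube([80, 80, 399]);


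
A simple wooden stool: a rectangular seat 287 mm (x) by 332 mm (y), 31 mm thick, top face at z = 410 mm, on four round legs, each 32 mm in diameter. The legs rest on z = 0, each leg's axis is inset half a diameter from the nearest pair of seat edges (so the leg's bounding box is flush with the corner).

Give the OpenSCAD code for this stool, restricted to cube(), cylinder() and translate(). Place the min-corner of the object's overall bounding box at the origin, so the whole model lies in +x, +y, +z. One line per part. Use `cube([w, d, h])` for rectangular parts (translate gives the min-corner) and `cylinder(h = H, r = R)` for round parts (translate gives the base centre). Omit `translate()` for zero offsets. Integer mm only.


translate([0, 0, 379]) cube([287, 332, 31]);
translate([16, 16, 0]) cylinder(h = 379, r = 16);
translate([271, 16, 0]) cylinder(h = 379, r = 16);
translate([16, 316, 0]) cylinder(h = 379, r = 16);
translate([271, 316, 0]) cylinder(h = 379, r = 16);


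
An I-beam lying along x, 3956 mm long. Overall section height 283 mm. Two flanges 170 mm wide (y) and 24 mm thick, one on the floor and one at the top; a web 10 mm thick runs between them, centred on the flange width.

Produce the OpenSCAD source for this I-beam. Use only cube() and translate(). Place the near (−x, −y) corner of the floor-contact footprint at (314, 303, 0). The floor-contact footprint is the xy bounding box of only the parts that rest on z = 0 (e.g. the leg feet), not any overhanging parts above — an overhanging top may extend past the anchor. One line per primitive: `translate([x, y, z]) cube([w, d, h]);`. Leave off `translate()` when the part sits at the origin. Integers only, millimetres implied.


translate([314, 303, 0]) cube([3956, 170, 24]);
translate([314, 383, 24]) cube([3956, 10, 235]);
translate([314, 303, 259]) cube([3956, 170, 24]);
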